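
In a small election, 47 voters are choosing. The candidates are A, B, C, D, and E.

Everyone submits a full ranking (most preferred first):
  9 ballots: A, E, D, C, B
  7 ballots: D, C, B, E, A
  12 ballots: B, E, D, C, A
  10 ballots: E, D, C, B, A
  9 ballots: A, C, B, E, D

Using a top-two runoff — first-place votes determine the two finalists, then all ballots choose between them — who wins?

Round 1 first-place votes: A 18, B 12, C 0, D 7, E 10. A and B advance.
Runoff: A is ranked above B on 18 ballots, B above A on 29.

B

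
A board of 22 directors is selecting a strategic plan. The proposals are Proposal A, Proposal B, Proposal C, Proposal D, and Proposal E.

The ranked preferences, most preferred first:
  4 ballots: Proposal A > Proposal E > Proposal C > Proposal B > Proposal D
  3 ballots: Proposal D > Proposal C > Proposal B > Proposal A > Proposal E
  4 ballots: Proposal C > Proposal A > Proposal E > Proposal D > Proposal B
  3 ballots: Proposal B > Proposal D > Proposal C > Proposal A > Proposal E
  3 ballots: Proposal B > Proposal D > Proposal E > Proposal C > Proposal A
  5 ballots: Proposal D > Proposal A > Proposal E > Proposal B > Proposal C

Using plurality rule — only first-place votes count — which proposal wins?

First-place votes: Proposal A 4, Proposal B 6, Proposal C 4, Proposal D 8, Proposal E 0.

Proposal D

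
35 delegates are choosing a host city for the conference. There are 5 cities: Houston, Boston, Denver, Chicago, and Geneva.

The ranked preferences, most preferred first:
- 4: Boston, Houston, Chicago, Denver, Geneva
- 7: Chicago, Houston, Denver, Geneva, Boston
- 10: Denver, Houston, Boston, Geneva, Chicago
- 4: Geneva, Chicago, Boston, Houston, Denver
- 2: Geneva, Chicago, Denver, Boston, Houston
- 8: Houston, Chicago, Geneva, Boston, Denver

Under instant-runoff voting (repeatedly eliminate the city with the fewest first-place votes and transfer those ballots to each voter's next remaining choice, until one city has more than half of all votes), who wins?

Houston

Round 1: Houston 8, Boston 4, Denver 10, Chicago 7, Geneva 6. Boston eliminated.
Round 2: Houston 12, Denver 10, Chicago 7, Geneva 6. Geneva eliminated.
Round 3: Houston 12, Denver 10, Chicago 13. Denver eliminated.
Round 4: Houston 22, Chicago 13. Houston has a majority (≥18).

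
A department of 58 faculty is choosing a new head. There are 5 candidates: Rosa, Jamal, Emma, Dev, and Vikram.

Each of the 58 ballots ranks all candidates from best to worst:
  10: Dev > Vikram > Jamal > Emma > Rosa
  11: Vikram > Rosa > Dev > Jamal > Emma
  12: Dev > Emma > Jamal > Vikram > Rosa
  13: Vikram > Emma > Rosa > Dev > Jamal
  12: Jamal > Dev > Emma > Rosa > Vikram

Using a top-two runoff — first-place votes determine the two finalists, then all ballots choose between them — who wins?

Round 1 first-place votes: Rosa 0, Jamal 12, Emma 0, Dev 22, Vikram 24. Vikram and Dev advance.
Runoff: Vikram is ranked above Dev on 24 ballots, Dev above Vikram on 34.

Dev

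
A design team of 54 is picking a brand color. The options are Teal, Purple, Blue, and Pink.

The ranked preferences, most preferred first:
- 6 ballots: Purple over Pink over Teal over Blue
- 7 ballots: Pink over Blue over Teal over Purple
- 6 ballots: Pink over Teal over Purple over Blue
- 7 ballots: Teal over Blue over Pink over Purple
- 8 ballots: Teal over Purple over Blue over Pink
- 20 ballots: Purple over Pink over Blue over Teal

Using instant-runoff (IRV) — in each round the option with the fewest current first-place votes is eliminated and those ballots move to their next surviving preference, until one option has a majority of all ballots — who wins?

Round 1: Teal 15, Purple 26, Blue 0, Pink 13. Blue eliminated.
Round 2: Teal 15, Purple 26, Pink 13. Pink eliminated.
Round 3: Teal 28, Purple 26. Teal has a majority (≥28).

Teal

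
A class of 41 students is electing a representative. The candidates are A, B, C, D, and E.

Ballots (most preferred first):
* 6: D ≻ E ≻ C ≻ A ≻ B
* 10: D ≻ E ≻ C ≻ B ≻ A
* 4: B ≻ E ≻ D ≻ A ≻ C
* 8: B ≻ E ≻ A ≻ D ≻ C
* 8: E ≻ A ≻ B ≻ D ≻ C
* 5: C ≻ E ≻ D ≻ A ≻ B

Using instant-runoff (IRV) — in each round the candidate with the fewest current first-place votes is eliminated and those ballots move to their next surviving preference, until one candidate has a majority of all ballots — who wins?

E

Round 1: A 0, B 12, C 5, D 16, E 8. A eliminated.
Round 2: B 12, C 5, D 16, E 8. C eliminated.
Round 3: B 12, D 16, E 13. B eliminated.
Round 4: D 16, E 25. E has a majority (≥21).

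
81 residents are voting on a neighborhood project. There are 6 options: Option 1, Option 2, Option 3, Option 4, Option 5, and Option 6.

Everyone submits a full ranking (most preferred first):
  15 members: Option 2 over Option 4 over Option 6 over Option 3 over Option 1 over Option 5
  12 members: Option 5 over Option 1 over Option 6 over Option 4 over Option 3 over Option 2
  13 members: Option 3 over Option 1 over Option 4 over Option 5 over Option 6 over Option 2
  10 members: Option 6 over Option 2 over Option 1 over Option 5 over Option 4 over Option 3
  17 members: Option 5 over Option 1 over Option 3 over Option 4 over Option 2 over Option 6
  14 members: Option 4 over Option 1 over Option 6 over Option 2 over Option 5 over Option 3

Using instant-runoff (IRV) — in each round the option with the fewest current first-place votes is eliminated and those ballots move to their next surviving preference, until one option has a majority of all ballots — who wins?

Round 1: Option 1 0, Option 2 15, Option 3 13, Option 4 14, Option 5 29, Option 6 10. Option 1 eliminated.
Round 2: Option 2 15, Option 3 13, Option 4 14, Option 5 29, Option 6 10. Option 6 eliminated.
Round 3: Option 2 25, Option 3 13, Option 4 14, Option 5 29. Option 3 eliminated.
Round 4: Option 2 25, Option 4 27, Option 5 29. Option 2 eliminated.
Round 5: Option 4 42, Option 5 39. Option 4 has a majority (≥41).

Option 4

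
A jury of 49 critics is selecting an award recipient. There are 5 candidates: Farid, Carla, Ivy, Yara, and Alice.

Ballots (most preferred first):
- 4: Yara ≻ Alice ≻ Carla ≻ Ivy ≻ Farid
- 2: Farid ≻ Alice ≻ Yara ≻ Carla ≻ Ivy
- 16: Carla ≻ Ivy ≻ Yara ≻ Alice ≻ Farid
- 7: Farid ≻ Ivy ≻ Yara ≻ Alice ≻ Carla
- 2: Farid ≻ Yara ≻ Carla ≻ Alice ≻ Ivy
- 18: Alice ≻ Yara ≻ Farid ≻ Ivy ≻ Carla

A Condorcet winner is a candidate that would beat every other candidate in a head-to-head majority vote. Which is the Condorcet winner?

Yara

Yara vs Farid: 38–11
Yara vs Carla: 33–16
Yara vs Ivy: 26–23
Yara vs Alice: 29–20
Yara beats every other candidate.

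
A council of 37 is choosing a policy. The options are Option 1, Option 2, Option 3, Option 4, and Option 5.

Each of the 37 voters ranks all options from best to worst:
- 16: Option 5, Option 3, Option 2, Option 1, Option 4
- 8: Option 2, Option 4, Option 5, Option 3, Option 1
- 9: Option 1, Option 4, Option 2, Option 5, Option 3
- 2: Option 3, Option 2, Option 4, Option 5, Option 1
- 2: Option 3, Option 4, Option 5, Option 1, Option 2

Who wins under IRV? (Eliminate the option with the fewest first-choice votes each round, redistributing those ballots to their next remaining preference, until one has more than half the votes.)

Option 2

Round 1: Option 1 9, Option 2 8, Option 3 4, Option 4 0, Option 5 16. Option 4 eliminated.
Round 2: Option 1 9, Option 2 8, Option 3 4, Option 5 16. Option 3 eliminated.
Round 3: Option 1 9, Option 2 10, Option 5 18. Option 1 eliminated.
Round 4: Option 2 19, Option 5 18. Option 2 has a majority (≥19).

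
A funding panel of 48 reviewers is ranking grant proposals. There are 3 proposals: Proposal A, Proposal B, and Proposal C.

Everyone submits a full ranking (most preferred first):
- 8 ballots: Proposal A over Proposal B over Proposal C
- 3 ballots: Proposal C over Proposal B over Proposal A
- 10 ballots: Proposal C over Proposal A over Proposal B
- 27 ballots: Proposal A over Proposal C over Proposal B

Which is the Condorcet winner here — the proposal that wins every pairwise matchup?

Proposal A

Proposal A vs Proposal B: 45–3
Proposal A vs Proposal C: 35–13
Proposal A beats every other proposal.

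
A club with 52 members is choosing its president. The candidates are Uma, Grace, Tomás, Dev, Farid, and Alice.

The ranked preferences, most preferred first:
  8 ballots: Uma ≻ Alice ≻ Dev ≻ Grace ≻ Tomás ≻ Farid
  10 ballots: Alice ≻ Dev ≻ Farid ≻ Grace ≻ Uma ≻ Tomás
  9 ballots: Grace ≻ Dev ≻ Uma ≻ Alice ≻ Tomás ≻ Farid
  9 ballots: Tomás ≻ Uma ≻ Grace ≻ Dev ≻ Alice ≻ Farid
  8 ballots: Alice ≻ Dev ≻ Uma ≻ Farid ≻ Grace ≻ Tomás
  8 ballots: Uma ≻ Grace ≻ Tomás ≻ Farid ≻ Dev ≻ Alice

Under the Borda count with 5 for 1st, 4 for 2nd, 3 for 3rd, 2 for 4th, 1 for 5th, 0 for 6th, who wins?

Uma: 8×5 + 10×1 + 9×3 + 9×4 + 8×3 + 8×5 = 177
Grace: 8×2 + 10×2 + 9×5 + 9×3 + 8×1 + 8×4 = 148
Tomás: 8×1 + 10×0 + 9×1 + 9×5 + 8×0 + 8×3 = 86
Dev: 8×3 + 10×4 + 9×4 + 9×2 + 8×4 + 8×1 = 158
Farid: 8×0 + 10×3 + 9×0 + 9×0 + 8×2 + 8×2 = 62
Alice: 8×4 + 10×5 + 9×2 + 9×1 + 8×5 + 8×0 = 149

Uma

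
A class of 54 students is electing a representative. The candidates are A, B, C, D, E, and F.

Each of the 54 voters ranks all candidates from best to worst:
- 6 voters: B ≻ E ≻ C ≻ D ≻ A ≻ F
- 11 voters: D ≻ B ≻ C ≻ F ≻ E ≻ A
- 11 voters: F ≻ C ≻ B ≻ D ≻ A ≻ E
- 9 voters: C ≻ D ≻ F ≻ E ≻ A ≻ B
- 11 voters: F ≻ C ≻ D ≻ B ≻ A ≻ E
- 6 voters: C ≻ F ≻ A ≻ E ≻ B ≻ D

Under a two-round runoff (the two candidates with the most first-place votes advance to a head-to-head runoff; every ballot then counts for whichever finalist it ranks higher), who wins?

C

Round 1 first-place votes: A 0, B 6, C 15, D 11, E 0, F 22. F and C advance.
Runoff: F is ranked above C on 22 ballots, C above F on 32.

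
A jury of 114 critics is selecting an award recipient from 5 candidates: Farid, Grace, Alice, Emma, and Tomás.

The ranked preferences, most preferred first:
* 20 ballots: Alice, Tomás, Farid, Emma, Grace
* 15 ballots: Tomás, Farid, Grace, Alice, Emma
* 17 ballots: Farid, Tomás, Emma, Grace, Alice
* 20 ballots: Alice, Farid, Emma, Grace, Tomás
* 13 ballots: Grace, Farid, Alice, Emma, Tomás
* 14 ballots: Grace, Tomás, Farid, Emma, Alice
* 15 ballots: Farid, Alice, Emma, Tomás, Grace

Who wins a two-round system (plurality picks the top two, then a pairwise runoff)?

Round 1 first-place votes: Farid 32, Grace 27, Alice 40, Emma 0, Tomás 15. Alice and Farid advance.
Runoff: Alice is ranked above Farid on 40 ballots, Farid above Alice on 74.

Farid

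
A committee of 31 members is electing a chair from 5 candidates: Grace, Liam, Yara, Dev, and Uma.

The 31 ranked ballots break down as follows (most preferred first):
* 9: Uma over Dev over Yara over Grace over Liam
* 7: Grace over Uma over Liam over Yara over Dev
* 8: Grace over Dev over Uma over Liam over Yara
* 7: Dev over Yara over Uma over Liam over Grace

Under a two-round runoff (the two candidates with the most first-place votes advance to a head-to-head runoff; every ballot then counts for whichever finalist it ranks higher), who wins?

Uma

Round 1 first-place votes: Grace 15, Liam 0, Yara 0, Dev 7, Uma 9. Grace and Uma advance.
Runoff: Grace is ranked above Uma on 15 ballots, Uma above Grace on 16.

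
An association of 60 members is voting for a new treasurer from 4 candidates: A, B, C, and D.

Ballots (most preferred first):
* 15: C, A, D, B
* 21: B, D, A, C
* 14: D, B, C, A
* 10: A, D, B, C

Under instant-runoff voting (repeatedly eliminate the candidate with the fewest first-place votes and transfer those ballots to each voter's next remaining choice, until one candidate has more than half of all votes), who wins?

D

Round 1: A 10, B 21, C 15, D 14. A eliminated.
Round 2: B 21, C 15, D 24. C eliminated.
Round 3: B 21, D 39. D has a majority (≥31).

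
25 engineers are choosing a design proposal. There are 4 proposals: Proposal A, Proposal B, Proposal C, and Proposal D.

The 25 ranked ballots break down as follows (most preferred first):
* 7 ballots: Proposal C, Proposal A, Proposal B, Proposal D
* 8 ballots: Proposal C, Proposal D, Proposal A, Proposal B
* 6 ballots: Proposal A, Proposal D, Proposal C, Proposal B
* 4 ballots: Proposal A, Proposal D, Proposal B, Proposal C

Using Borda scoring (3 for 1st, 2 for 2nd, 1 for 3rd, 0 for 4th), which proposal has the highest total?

Proposal A

Proposal A: 7×2 + 8×1 + 6×3 + 4×3 = 52
Proposal B: 7×1 + 8×0 + 6×0 + 4×1 = 11
Proposal C: 7×3 + 8×3 + 6×1 + 4×0 = 51
Proposal D: 7×0 + 8×2 + 6×2 + 4×2 = 36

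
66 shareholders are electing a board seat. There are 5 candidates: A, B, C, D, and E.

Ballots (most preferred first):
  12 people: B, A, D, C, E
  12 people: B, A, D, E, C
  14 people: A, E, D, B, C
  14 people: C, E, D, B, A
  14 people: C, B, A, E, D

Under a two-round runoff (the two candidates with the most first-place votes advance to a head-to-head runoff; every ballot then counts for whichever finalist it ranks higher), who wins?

B

Round 1 first-place votes: A 14, B 24, C 28, D 0, E 0. C and B advance.
Runoff: C is ranked above B on 28 ballots, B above C on 38.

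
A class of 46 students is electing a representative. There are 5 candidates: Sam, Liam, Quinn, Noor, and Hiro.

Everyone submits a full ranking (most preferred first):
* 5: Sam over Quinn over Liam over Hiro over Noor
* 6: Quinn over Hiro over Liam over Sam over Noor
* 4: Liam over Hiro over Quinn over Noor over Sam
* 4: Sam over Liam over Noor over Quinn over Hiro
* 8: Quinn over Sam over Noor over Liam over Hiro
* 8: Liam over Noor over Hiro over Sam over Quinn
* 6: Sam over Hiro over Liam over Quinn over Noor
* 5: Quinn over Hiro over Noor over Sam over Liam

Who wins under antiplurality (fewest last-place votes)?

Last-place votes: Sam 4, Liam 5, Quinn 8, Noor 17, Hiro 12.

Sam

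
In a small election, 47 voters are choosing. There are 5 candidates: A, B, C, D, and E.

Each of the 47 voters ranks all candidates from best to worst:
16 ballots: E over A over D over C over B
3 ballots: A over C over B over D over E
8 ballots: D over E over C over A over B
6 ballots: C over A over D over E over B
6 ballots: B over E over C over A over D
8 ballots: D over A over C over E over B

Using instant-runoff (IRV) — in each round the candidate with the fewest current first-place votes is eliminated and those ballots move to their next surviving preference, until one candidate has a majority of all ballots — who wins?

D

Round 1: A 3, B 6, C 6, D 16, E 16. A eliminated.
Round 2: B 6, C 9, D 16, E 16. B eliminated.
Round 3: C 9, D 16, E 22. C eliminated.
Round 4: D 25, E 22. D has a majority (≥24).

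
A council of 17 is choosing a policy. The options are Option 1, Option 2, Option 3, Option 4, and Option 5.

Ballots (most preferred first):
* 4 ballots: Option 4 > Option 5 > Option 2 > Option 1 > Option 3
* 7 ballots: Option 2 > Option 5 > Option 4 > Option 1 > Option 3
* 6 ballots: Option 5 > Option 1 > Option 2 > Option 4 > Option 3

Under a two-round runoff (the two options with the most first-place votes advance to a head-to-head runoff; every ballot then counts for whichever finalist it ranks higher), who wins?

Round 1 first-place votes: Option 1 0, Option 2 7, Option 3 0, Option 4 4, Option 5 6. Option 2 and Option 5 advance.
Runoff: Option 2 is ranked above Option 5 on 7 ballots, Option 5 above Option 2 on 10.

Option 5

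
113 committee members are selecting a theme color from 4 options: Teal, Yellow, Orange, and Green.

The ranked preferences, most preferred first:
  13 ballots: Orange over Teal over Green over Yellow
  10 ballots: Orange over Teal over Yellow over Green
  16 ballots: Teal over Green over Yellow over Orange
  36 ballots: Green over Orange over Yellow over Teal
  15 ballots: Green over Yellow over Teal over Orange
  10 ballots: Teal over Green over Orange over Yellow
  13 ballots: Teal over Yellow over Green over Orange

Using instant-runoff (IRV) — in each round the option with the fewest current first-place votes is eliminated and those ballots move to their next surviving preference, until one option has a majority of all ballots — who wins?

Teal

Round 1: Teal 39, Yellow 0, Orange 23, Green 51. Yellow eliminated.
Round 2: Teal 39, Orange 23, Green 51. Orange eliminated.
Round 3: Teal 62, Green 51. Teal has a majority (≥57).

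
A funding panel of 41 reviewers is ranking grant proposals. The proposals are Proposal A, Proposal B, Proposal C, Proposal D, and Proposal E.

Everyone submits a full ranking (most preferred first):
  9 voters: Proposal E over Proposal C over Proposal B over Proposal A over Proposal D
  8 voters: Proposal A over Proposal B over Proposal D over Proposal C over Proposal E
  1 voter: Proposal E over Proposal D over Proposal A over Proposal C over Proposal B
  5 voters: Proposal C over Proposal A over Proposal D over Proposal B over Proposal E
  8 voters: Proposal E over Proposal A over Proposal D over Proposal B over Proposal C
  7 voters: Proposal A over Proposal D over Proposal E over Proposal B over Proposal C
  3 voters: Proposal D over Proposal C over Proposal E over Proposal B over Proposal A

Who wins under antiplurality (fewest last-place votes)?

Last-place votes: Proposal A 3, Proposal B 1, Proposal C 15, Proposal D 9, Proposal E 13.

Proposal B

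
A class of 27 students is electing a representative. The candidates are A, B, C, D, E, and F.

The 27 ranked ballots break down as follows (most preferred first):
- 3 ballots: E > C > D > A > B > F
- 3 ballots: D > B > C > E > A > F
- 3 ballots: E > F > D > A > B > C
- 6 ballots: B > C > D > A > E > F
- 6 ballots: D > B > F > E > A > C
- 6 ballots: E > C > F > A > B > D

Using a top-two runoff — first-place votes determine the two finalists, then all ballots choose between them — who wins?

Round 1 first-place votes: A 0, B 6, C 0, D 9, E 12, F 0. E and D advance.
Runoff: E is ranked above D on 12 ballots, D above E on 15.

D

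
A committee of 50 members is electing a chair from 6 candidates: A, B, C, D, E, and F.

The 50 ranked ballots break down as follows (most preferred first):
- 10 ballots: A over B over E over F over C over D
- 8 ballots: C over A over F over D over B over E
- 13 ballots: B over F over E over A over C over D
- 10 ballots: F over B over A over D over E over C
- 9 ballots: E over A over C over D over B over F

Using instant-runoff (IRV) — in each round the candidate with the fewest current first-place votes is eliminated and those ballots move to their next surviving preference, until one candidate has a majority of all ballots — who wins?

Round 1: A 10, B 13, C 8, D 0, E 9, F 10. D eliminated.
Round 2: A 10, B 13, C 8, E 9, F 10. C eliminated.
Round 3: A 18, B 13, E 9, F 10. E eliminated.
Round 4: A 27, B 13, F 10. A has a majority (≥26).

A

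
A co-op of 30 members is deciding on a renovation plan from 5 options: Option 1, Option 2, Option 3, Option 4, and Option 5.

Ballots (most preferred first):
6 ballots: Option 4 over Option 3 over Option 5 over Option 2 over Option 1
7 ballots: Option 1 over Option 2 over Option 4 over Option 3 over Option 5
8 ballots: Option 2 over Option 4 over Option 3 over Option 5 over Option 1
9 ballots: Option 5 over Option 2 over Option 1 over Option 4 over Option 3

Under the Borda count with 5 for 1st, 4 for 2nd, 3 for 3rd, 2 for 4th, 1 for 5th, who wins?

Option 1: 6×1 + 7×5 + 8×1 + 9×3 = 76
Option 2: 6×2 + 7×4 + 8×5 + 9×4 = 116
Option 3: 6×4 + 7×2 + 8×3 + 9×1 = 71
Option 4: 6×5 + 7×3 + 8×4 + 9×2 = 101
Option 5: 6×3 + 7×1 + 8×2 + 9×5 = 86

Option 2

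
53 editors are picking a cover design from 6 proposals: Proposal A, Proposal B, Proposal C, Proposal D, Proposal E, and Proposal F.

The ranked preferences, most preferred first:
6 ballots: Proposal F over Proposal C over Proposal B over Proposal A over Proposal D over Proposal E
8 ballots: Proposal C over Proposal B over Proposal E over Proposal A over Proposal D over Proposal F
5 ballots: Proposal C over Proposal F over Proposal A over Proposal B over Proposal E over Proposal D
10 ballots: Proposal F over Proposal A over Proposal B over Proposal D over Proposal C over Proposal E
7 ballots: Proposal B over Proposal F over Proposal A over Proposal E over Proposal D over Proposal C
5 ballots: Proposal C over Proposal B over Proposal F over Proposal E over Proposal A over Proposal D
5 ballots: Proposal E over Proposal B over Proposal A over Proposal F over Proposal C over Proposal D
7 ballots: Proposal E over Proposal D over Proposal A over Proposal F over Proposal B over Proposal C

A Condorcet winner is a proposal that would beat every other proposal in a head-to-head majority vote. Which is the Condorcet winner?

Proposal F vs Proposal A: 33–20
Proposal F vs Proposal B: 28–25
Proposal F vs Proposal C: 35–18
Proposal F vs Proposal D: 38–15
Proposal F vs Proposal E: 33–20
Proposal F beats every other proposal.

Proposal F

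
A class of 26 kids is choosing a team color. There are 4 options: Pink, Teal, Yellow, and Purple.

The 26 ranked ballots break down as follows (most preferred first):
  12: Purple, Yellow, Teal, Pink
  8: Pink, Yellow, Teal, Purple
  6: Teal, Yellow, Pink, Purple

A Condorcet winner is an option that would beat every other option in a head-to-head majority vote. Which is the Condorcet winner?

Yellow vs Pink: 18–8
Yellow vs Teal: 20–6
Yellow vs Purple: 14–12
Yellow beats every other option.

Yellow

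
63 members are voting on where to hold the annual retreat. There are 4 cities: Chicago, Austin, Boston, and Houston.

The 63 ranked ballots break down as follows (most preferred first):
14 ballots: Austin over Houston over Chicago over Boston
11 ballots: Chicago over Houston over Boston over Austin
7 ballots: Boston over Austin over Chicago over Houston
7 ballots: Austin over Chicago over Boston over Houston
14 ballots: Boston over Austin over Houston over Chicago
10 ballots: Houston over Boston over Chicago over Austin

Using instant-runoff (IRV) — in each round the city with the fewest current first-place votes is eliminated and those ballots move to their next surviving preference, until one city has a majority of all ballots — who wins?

Round 1: Chicago 11, Austin 21, Boston 21, Houston 10. Houston eliminated.
Round 2: Chicago 11, Austin 21, Boston 31. Chicago eliminated.
Round 3: Austin 21, Boston 42. Boston has a majority (≥32).

Boston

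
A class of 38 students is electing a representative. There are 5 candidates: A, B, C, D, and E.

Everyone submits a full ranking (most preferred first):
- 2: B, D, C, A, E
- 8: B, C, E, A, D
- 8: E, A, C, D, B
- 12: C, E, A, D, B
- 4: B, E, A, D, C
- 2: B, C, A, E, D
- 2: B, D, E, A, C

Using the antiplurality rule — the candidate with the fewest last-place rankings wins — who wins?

Last-place votes: A 0, B 20, C 6, D 10, E 2.

A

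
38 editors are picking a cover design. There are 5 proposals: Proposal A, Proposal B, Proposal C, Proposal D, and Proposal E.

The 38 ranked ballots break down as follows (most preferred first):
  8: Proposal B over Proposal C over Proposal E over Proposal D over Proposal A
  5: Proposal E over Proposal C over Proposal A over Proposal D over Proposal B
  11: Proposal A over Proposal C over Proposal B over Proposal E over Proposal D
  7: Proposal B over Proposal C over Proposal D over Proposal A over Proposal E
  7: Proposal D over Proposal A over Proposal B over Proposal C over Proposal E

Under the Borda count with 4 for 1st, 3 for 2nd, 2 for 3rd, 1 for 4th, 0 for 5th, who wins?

Proposal C

Proposal A: 8×0 + 5×2 + 11×4 + 7×1 + 7×3 = 82
Proposal B: 8×4 + 5×0 + 11×2 + 7×4 + 7×2 = 96
Proposal C: 8×3 + 5×3 + 11×3 + 7×3 + 7×1 = 100
Proposal D: 8×1 + 5×1 + 11×0 + 7×2 + 7×4 = 55
Proposal E: 8×2 + 5×4 + 11×1 + 7×0 + 7×0 = 47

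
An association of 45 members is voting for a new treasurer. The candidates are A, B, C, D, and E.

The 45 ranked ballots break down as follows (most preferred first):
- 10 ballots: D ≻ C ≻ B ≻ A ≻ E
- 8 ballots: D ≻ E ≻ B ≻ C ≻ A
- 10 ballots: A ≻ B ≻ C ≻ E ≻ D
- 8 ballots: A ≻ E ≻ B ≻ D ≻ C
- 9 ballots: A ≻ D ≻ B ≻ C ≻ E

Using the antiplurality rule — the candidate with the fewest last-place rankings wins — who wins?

B

Last-place votes: A 8, B 0, C 8, D 10, E 19.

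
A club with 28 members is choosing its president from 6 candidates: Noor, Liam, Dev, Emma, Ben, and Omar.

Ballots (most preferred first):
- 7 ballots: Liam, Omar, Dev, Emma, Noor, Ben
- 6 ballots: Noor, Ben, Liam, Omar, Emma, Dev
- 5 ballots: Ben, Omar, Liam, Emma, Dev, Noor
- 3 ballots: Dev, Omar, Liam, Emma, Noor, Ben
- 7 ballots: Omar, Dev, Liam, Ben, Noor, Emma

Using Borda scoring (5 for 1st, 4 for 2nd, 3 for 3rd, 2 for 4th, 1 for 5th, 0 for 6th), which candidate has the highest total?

Noor: 7×1 + 6×5 + 5×0 + 3×1 + 7×1 = 47
Liam: 7×5 + 6×3 + 5×3 + 3×3 + 7×3 = 98
Dev: 7×3 + 6×0 + 5×1 + 3×5 + 7×4 = 69
Emma: 7×2 + 6×1 + 5×2 + 3×2 + 7×0 = 36
Ben: 7×0 + 6×4 + 5×5 + 3×0 + 7×2 = 63
Omar: 7×4 + 6×2 + 5×4 + 3×4 + 7×5 = 107

Omar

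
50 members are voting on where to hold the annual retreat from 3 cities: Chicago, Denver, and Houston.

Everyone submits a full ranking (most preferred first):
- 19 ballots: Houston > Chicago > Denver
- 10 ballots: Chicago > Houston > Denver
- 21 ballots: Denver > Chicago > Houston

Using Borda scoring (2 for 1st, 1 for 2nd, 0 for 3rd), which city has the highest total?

Chicago: 19×1 + 10×2 + 21×1 = 60
Denver: 19×0 + 10×0 + 21×2 = 42
Houston: 19×2 + 10×1 + 21×0 = 48

Chicago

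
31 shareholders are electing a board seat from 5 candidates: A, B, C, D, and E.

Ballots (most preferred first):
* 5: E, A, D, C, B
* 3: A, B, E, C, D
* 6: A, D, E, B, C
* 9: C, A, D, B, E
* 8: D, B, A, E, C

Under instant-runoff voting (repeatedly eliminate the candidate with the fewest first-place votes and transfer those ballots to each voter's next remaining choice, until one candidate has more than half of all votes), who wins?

A

Round 1: A 9, B 0, C 9, D 8, E 5. B eliminated.
Round 2: A 9, C 9, D 8, E 5. E eliminated.
Round 3: A 14, C 9, D 8. D eliminated.
Round 4: A 22, C 9. A has a majority (≥16).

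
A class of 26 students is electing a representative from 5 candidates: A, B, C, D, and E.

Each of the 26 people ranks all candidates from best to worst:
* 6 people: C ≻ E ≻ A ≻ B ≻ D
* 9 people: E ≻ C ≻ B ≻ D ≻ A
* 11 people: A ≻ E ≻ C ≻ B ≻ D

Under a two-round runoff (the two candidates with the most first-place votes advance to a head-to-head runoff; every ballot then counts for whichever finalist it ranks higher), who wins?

Round 1 first-place votes: A 11, B 0, C 6, D 0, E 9. A and E advance.
Runoff: A is ranked above E on 11 ballots, E above A on 15.

E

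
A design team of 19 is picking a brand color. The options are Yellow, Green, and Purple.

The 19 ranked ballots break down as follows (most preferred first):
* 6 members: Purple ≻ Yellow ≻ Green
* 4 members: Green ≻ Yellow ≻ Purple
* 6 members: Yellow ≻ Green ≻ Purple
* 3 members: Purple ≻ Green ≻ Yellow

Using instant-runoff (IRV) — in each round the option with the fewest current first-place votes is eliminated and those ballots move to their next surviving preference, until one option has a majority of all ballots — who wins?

Yellow

Round 1: Yellow 6, Green 4, Purple 9. Green eliminated.
Round 2: Yellow 10, Purple 9. Yellow has a majority (≥10).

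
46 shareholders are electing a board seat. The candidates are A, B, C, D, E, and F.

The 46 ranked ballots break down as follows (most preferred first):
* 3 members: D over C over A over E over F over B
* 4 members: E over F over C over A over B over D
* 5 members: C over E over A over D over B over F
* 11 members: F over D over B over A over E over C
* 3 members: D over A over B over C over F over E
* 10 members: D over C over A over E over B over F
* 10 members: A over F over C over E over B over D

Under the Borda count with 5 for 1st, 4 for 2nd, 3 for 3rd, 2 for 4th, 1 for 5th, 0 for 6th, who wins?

A

A: 3×3 + 4×2 + 5×3 + 11×2 + 3×4 + 10×3 + 10×5 = 146
B: 3×0 + 4×1 + 5×1 + 11×3 + 3×3 + 10×1 + 10×1 = 71
C: 3×4 + 4×3 + 5×5 + 11×0 + 3×2 + 10×4 + 10×3 = 125
D: 3×5 + 4×0 + 5×2 + 11×4 + 3×5 + 10×5 + 10×0 = 134
E: 3×2 + 4×5 + 5×4 + 11×1 + 3×0 + 10×2 + 10×2 = 97
F: 3×1 + 4×4 + 5×0 + 11×5 + 3×1 + 10×0 + 10×4 = 117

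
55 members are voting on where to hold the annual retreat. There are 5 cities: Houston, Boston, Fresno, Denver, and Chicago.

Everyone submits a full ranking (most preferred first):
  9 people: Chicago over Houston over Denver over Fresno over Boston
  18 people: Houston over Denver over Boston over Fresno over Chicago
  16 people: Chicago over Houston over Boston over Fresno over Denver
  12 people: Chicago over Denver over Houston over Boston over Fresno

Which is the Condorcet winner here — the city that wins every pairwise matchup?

Chicago

Chicago vs Houston: 37–18
Chicago vs Boston: 37–18
Chicago vs Fresno: 37–18
Chicago vs Denver: 37–18
Chicago beats every other city.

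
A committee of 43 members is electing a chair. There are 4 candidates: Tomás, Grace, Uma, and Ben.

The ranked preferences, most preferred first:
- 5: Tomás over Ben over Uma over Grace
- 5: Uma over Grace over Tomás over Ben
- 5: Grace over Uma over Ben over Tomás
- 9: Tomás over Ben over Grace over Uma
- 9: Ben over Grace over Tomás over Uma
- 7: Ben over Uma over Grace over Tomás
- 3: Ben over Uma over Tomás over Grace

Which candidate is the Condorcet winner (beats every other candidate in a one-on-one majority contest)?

Ben

Ben vs Tomás: 24–19
Ben vs Grace: 33–10
Ben vs Uma: 33–10
Ben beats every other candidate.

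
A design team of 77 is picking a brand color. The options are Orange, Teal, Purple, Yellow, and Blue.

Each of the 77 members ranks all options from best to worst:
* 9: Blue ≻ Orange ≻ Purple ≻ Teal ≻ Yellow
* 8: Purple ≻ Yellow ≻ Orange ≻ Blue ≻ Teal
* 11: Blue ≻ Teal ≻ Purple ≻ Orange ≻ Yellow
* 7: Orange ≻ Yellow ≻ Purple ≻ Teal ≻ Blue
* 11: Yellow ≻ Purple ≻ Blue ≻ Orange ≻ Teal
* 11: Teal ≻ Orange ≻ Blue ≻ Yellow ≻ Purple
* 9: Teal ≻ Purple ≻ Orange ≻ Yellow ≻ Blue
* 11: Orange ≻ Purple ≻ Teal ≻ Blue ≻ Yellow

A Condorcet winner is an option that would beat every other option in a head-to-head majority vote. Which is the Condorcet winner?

Purple

Purple vs Orange: 39–38
Purple vs Teal: 46–31
Purple vs Yellow: 48–29
Purple vs Blue: 46–31
Purple beats every other option.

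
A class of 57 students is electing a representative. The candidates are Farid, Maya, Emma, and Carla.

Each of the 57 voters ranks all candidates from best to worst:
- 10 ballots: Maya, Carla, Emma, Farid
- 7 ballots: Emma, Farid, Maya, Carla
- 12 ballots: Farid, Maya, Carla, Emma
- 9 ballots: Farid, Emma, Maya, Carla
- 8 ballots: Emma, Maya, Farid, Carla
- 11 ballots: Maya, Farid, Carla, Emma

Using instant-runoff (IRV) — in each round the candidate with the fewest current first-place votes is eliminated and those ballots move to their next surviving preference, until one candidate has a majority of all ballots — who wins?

Round 1: Farid 21, Maya 21, Emma 15, Carla 0. Carla eliminated.
Round 2: Farid 21, Maya 21, Emma 15. Emma eliminated.
Round 3: Farid 28, Maya 29. Maya has a majority (≥29).

Maya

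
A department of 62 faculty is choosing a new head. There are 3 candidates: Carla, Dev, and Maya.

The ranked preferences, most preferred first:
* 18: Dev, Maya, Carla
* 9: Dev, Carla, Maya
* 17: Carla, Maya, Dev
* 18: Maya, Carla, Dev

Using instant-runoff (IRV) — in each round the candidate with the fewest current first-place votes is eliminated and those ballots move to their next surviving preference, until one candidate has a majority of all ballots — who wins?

Maya

Round 1: Carla 17, Dev 27, Maya 18. Carla eliminated.
Round 2: Dev 27, Maya 35. Maya has a majority (≥32).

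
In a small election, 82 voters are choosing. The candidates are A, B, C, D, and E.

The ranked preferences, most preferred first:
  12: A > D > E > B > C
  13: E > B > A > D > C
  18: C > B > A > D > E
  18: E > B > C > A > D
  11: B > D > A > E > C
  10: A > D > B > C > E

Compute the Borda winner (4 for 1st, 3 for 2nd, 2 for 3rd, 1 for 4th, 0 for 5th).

B

A: 12×4 + 13×2 + 18×2 + 18×1 + 11×2 + 10×4 = 190
B: 12×1 + 13×3 + 18×3 + 18×3 + 11×4 + 10×2 = 223
C: 12×0 + 13×0 + 18×4 + 18×2 + 11×0 + 10×1 = 118
D: 12×3 + 13×1 + 18×1 + 18×0 + 11×3 + 10×3 = 130
E: 12×2 + 13×4 + 18×0 + 18×4 + 11×1 + 10×0 = 159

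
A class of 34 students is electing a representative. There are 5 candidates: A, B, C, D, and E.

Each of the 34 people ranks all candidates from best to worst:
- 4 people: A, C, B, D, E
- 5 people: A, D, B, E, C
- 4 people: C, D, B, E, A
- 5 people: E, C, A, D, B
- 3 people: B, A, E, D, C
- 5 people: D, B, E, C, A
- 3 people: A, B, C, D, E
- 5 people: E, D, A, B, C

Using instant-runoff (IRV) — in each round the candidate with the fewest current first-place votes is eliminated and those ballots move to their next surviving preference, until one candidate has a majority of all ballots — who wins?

E

Round 1: A 12, B 3, C 4, D 5, E 10. B eliminated.
Round 2: A 15, C 4, D 5, E 10. C eliminated.
Round 3: A 15, D 9, E 10. D eliminated.
Round 4: A 15, E 19. E has a majority (≥18).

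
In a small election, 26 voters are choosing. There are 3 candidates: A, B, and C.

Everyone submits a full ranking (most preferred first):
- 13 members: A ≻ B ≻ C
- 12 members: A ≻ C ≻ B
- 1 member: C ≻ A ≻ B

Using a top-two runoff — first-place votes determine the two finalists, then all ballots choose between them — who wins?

Round 1 first-place votes: A 25, B 0, C 1. A and C advance.
Runoff: A is ranked above C on 25 ballots, C above A on 1.

A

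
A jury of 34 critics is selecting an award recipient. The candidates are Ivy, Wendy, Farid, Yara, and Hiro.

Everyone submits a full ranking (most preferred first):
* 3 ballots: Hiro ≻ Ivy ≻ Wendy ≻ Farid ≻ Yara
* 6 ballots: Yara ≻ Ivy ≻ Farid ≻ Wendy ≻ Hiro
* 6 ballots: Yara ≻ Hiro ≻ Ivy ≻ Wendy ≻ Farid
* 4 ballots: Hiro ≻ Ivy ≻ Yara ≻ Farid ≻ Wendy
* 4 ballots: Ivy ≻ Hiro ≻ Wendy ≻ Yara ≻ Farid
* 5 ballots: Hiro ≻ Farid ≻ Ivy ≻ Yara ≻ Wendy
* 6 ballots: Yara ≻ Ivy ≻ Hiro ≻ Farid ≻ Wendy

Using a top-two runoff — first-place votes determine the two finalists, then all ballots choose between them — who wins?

Round 1 first-place votes: Ivy 4, Wendy 0, Farid 0, Yara 18, Hiro 12. Yara and Hiro advance.
Runoff: Yara is ranked above Hiro on 18 ballots, Hiro above Yara on 16.

Yara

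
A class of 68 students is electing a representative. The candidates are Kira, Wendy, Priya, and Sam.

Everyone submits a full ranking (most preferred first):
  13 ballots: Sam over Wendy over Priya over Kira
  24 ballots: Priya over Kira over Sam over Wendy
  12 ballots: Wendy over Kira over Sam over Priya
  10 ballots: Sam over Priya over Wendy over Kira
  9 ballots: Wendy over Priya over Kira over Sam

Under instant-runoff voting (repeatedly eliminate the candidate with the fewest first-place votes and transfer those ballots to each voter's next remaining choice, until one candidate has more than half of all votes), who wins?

Round 1: Kira 0, Wendy 21, Priya 24, Sam 23. Kira eliminated.
Round 2: Wendy 21, Priya 24, Sam 23. Wendy eliminated.
Round 3: Priya 33, Sam 35. Sam has a majority (≥35).

Sam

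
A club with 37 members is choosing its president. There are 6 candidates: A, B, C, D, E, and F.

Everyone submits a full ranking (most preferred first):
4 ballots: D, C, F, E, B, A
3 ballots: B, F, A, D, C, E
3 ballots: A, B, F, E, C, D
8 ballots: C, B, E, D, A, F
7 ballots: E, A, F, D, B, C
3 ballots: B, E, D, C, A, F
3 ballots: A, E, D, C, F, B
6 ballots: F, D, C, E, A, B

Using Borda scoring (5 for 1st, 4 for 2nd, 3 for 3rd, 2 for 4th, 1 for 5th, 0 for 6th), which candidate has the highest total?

E

A: 4×0 + 3×3 + 3×5 + 8×1 + 7×4 + 3×1 + 3×5 + 6×1 = 84
B: 4×1 + 3×5 + 3×4 + 8×4 + 7×1 + 3×5 + 3×0 + 6×0 = 85
C: 4×4 + 3×1 + 3×1 + 8×5 + 7×0 + 3×2 + 3×2 + 6×3 = 92
D: 4×5 + 3×2 + 3×0 + 8×2 + 7×2 + 3×3 + 3×3 + 6×4 = 98
E: 4×2 + 3×0 + 3×2 + 8×3 + 7×5 + 3×4 + 3×4 + 6×2 = 109
F: 4×3 + 3×4 + 3×3 + 8×0 + 7×3 + 3×0 + 3×1 + 6×5 = 87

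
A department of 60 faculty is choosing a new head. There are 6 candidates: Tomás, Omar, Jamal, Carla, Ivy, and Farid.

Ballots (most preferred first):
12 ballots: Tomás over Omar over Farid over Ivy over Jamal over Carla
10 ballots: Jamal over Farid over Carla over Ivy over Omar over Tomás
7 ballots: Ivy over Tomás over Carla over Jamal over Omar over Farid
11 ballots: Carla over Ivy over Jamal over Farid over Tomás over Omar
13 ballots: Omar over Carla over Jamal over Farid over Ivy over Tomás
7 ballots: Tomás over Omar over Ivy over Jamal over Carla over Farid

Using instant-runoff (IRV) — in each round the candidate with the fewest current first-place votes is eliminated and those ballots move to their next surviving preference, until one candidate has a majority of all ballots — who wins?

Carla

Round 1: Tomás 19, Omar 13, Jamal 10, Carla 11, Ivy 7, Farid 0. Farid eliminated.
Round 2: Tomás 19, Omar 13, Jamal 10, Carla 11, Ivy 7. Ivy eliminated.
Round 3: Tomás 26, Omar 13, Jamal 10, Carla 11. Jamal eliminated.
Round 4: Tomás 26, Omar 13, Carla 21. Omar eliminated.
Round 5: Tomás 26, Carla 34. Carla has a majority (≥31).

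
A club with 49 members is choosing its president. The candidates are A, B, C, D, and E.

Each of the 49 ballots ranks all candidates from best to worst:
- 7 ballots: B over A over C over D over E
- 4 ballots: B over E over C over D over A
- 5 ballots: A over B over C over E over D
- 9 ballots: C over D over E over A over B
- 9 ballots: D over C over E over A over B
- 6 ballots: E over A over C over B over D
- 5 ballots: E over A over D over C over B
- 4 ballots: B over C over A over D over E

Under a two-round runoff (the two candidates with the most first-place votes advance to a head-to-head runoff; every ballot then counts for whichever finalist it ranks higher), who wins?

Round 1 first-place votes: A 5, B 15, C 9, D 9, E 11. B and E advance.
Runoff: B is ranked above E on 20 ballots, E above B on 29.

E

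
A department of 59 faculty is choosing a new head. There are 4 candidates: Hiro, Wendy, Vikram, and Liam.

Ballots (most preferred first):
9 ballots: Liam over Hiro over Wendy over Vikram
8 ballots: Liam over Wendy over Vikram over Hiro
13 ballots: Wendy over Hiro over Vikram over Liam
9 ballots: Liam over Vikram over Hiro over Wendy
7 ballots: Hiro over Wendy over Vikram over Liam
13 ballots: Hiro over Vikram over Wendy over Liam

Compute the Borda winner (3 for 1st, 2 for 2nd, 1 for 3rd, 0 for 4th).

Hiro: 9×2 + 8×0 + 13×2 + 9×1 + 7×3 + 13×3 = 113
Wendy: 9×1 + 8×2 + 13×3 + 9×0 + 7×2 + 13×1 = 91
Vikram: 9×0 + 8×1 + 13×1 + 9×2 + 7×1 + 13×2 = 72
Liam: 9×3 + 8×3 + 13×0 + 9×3 + 7×0 + 13×0 = 78

Hiro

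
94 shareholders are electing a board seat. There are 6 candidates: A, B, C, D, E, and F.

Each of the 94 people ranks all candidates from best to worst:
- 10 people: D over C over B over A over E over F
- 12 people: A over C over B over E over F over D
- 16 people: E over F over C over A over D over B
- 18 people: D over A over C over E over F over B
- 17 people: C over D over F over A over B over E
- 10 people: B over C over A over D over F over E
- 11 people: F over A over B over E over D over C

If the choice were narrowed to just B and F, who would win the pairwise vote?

F

B is ranked above F on 32 ballots; F above B on 62.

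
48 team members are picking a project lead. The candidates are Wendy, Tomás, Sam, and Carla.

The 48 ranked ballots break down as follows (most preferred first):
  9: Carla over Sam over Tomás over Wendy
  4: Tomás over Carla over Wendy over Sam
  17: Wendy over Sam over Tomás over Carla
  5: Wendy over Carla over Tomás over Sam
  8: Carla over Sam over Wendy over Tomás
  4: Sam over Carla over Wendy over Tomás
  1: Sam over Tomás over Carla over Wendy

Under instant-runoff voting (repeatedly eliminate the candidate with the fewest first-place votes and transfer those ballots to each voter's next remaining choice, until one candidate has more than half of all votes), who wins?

Round 1: Wendy 22, Tomás 4, Sam 5, Carla 17. Tomás eliminated.
Round 2: Wendy 22, Sam 5, Carla 21. Sam eliminated.
Round 3: Wendy 22, Carla 26. Carla has a majority (≥25).

Carla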